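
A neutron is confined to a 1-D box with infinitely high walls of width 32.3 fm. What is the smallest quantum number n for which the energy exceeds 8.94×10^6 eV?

E_1 = h²/(8m_nL²) = 3.140×10^-14 J = 1.960×10^5 eV.
Need n² > 8.94×10^6/1.960×10^5 = 45.61, i.e. n > 6.754.
The smallest integer satisfying this is n = 7.

n = 7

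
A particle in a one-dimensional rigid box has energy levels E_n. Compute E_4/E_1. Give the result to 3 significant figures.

16.0

E_n ∝ n², so E_4/E_1 = 4²/1² = 16/1 = 16.0.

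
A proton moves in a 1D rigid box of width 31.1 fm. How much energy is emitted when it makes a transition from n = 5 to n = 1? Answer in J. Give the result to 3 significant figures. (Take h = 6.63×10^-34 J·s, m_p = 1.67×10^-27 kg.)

|ΔE| = 8.16×10^-13 J

E_1 = h²/(8m_pL²) = 3.402×10^-14 J.
|ΔE| = |5² − 1²|·E_1 = 24·3.402×10^-14 J = 8.16×10^-13 J.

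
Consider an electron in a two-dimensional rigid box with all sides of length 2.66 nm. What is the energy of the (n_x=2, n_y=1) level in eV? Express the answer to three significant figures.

E = 0.266 eV

For a 2D rectangular well E = (h²/8m_e)·Σ n_i²/L_i² = (6.626×10^-34)²/(8·9.109×10^-31) · [2²/(2.66 nm)² + 1²/(2.66 nm)²].
Evaluating gives E = 4.257×10^-20 J = 0.266 eV.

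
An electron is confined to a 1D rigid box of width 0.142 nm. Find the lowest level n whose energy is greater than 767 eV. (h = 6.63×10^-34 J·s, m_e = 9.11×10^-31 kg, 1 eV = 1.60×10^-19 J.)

n = 7

E_1 = h²/(8m_eL²) = 2.991×10^-18 J = 18.69 eV.
Need n² > 767/18.69 = 41.04, i.e. n > 6.406.
The smallest integer satisfying this is n = 7.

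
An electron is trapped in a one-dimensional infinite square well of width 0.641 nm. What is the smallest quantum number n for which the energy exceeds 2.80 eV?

E_1 = h²/(8m_eL²) = 1.466×10^-19 J = 0.9151 eV.
Need n² > 2.80/0.9151 = 3.060, i.e. n > 1.749.
The smallest integer satisfying this is n = 2.

n = 2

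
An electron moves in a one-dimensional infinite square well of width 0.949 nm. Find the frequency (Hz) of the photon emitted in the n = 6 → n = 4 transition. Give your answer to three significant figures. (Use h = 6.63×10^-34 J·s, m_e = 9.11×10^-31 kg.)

E_1 = h²/(8m_eL²) = 6.697×10^-20 J and ΔE = (6² − 4²)E_1 = 1.339×10^-18 J.
f = ΔE/h = 1.339×10^-18/6.63×10^-34 = 2.02×10^15 Hz.

f = 2.02×10^15 Hz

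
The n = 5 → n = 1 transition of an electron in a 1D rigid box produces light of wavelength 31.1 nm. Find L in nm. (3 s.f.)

The photon carries ΔE = hc/λ = 6.626×10^-34·2.998×10^8/3.11×10^-8 m = 6.387×10^-18 J.
Since ΔE = (5² − 1²)E_1, E_1 = 2.661×10^-19 J, and L = h/√(8m_eE_1) = 4.76×10^-10 m = 0.476 nm.

L = 0.476 nm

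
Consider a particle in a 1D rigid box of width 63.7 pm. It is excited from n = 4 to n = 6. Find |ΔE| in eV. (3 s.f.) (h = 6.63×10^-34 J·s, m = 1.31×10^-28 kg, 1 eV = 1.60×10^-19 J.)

|ΔE| = 12.9 eV

E_1 = h²/(8mL²) = 1.034×10^-19 J.
|ΔE| = |4² − 6²|·E_1 = 20·1.034×10^-19 J = 2.068×10^-18 J = 12.9 eV.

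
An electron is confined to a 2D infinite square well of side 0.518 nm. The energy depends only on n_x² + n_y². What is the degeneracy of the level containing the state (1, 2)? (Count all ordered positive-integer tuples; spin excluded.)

The level has n_x² + n_y² = 5. The ordered positive-integer solutions are (1, 2), (2, 1).
That gives 2 states.

degeneracy = 2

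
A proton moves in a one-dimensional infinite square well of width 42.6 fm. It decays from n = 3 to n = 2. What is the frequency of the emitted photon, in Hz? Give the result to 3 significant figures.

E_1 = h²/(8m_pL²) = 1.808×10^-14 J and ΔE = (3² − 2²)E_1 = 9.040×10^-14 J.
f = ΔE/h = 9.040×10^-14/6.626×10^-34 = 1.36×10^20 Hz.

f = 1.36×10^20 Hz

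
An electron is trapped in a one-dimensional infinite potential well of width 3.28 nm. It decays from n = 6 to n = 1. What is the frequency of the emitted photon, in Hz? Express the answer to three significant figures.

E_1 = h²/(8m_eL²) = 5.600×10^-21 J and ΔE = (6² − 1²)E_1 = 1.960×10^-19 J.
f = ΔE/h = 1.960×10^-19/6.626×10^-34 = 2.96×10^14 Hz.

f = 2.96×10^14 Hz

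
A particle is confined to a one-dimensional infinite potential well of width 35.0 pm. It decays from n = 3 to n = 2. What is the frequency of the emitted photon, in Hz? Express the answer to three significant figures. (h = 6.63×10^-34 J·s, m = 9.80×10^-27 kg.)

E_1 = h²/(8mL²) = 4.577×10^-21 J and ΔE = (3² − 2²)E_1 = 2.289×10^-20 J.
f = ΔE/h = 2.289×10^-20/6.63×10^-34 = 3.45×10^13 Hz.

f = 3.45×10^13 Hz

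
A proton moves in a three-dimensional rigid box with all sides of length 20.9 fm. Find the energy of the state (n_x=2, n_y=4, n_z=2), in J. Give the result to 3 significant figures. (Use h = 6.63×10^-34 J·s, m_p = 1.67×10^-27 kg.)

For a 3D rectangular well E = (h²/8m_p)·Σ n_i²/L_i² = (6.63×10^-34)²/(8·1.67×10^-27) · [2²/(20.9 fm)² + 4²/(20.9 fm)² + 2²/(20.9 fm)²].
Evaluating gives E = 1.81×10^-12 J.

E = 1.81×10^-12 J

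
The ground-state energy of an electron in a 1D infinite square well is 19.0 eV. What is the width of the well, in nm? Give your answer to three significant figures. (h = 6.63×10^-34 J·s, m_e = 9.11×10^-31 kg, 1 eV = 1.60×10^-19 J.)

L = 0.141 nm

From E_n = n²h²/(8m_eL²), L = n·h/√(8m_eE_n).
E_1 = 19.0 eV = 3.040×10^-18 J, so L = 1·6.63×10^-34/√(8·9.11×10^-31·3.040×10^-18) = 1.41×10^-10 m = 0.141 nm.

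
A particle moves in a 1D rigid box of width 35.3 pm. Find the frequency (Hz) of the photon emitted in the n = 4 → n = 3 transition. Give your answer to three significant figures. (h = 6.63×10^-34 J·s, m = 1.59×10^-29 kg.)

f = 2.93×10^16 Hz

E_1 = h²/(8mL²) = 2.773×10^-18 J and ΔE = (4² − 3²)E_1 = 1.941×10^-17 J.
f = ΔE/h = 1.941×10^-17/6.63×10^-34 = 2.93×10^16 Hz.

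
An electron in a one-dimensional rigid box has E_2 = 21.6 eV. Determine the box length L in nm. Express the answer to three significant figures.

From E_n = n²h²/(8m_eL²), L = n·h/√(8m_eE_n).
E_2 = 21.6 eV = 3.460×10^-18 J, so L = 2·6.626×10^-34/√(8·9.109×10^-31·3.460×10^-18) = 2.64×10^-10 m = 0.264 nm.

L = 0.264 nm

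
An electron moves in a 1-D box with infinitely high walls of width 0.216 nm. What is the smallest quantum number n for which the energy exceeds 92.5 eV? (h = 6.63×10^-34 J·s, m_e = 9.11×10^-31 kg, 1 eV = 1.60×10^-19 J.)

n = 4

E_1 = h²/(8m_eL²) = 1.293×10^-18 J = 8.081 eV.
Need n² > 92.5/8.081 = 11.45, i.e. n > 3.384.
The smallest integer satisfying this is n = 4.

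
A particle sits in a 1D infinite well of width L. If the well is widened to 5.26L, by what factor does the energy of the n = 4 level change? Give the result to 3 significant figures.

0.0361

E_n ∝ 1/L², so the energy scales by 1/5.26² = 0.0361.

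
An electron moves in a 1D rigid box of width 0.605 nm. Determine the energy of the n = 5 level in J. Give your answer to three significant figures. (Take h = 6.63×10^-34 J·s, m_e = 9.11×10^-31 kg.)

E_5 = 4.12×10^-18 J

For an infinite well E_n = n²h²/(8m_eL²), so E_1 = h²/(8m_eL²) = (6.63×10^-34)²/(8·9.11×10^-31·(6.05×10^-10 m)²) = 1.648×10^-19 J.
Then E_5 = 5²·E_1 = 25·1.648×10^-19 J = 4.12×10^-18 J.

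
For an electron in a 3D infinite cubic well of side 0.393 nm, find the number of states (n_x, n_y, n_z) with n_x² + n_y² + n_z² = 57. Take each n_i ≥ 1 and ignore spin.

degeneracy = 6

The level has n_x² + n_y² + n_z² = 57. The ordered positive-integer solutions are (2, 2, 7), (2, 7, 2), (4, 4, 5), (4, 5, 4), (5, 4, 4), (7, 2, 2).
That gives 6 states.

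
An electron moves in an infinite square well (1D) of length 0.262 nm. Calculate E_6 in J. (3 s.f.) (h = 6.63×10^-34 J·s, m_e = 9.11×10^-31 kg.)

E_6 = 3.16×10^-17 J

For an infinite well E_n = n²h²/(8m_eL²), so E_1 = h²/(8m_eL²) = (6.63×10^-34)²/(8·9.11×10^-31·(2.62×10^-10 m)²) = 8.787×10^-19 J.
Then E_6 = 6²·E_1 = 36·8.787×10^-19 J = 3.16×10^-17 J.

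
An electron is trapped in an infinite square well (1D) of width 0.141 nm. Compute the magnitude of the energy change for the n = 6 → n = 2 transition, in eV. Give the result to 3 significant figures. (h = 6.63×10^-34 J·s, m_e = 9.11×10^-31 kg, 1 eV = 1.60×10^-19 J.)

E_1 = h²/(8m_eL²) = 3.034×10^-18 J.
|ΔE| = |6² − 2²|·E_1 = 32·3.034×10^-18 J = 9.709×10^-17 J = 607 eV.

|ΔE| = 607 eV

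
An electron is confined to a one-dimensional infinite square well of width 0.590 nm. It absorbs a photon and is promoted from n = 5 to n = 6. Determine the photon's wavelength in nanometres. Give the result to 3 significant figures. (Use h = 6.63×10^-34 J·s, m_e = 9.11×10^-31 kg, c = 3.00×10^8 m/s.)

λ = 104 nm

E_1 = h²/(8m_eL²) = 1.733×10^-19 J, so ΔE = (6² − 5²)E_1 = 1.906×10^-18 J.
λ = hc/ΔE = (6.63×10^-34·3.00×10^8)/1.906×10^-18 = 1.04×10^-7 m = 104 nm.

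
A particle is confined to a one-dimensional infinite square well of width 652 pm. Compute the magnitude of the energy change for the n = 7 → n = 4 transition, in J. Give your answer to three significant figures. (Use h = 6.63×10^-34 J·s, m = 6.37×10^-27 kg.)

|ΔE| = 6.70×10^-22 J

E_1 = h²/(8mL²) = 2.029×10^-23 J.
|ΔE| = |7² − 4²|·E_1 = 33·2.029×10^-23 J = 6.70×10^-22 J.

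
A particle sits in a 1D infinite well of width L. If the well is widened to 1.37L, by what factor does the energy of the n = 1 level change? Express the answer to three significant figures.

E_n ∝ 1/L², so the energy scales by 1/1.37² = 0.533.

0.533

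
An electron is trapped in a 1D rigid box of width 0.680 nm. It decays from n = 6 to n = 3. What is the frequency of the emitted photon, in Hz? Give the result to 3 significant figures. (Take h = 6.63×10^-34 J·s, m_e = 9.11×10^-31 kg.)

E_1 = h²/(8m_eL²) = 1.304×10^-19 J and ΔE = (6² − 3²)E_1 = 3.521×10^-18 J.
f = ΔE/h = 3.521×10^-18/6.63×10^-34 = 5.31×10^15 Hz.

f = 5.31×10^15 Hz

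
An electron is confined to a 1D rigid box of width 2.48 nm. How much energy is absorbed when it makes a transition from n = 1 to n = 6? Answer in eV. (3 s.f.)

|ΔE| = 2.14 eV

E_1 = h²/(8m_eL²) = 9.796×10^-21 J.
|ΔE| = |1² − 6²|·E_1 = 35·9.796×10^-21 J = 3.429×10^-19 J = 2.14 eV.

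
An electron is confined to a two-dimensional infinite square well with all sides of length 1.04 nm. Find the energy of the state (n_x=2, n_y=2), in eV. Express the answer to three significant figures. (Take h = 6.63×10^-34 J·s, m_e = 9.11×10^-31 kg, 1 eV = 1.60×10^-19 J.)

For a 2D rectangular well E = (h²/8m_e)·Σ n_i²/L_i² = (6.63×10^-34)²/(8·9.11×10^-31) · [2²/(1.04 nm)² + 2²/(1.04 nm)²].
Evaluating gives E = 4.461×10^-19 J = 2.79 eV.

E = 2.79 eV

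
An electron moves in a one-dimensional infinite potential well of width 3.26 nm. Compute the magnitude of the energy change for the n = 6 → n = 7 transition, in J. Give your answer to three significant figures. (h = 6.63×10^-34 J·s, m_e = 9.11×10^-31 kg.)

E_1 = h²/(8m_eL²) = 5.675×10^-21 J.
|ΔE| = |6² − 7²|·E_1 = 13·5.675×10^-21 J = 7.38×10^-20 J.

|ΔE| = 7.38×10^-20 J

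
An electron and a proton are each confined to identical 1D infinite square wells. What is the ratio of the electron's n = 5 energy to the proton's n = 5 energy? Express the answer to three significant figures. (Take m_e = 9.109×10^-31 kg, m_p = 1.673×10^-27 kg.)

E_n ∝ 1/m at fixed n and L, so the ratio is m_p/m_e = 1.673×10^-27/9.109×10^-31 = 1.84×10^3.

1.84×10^3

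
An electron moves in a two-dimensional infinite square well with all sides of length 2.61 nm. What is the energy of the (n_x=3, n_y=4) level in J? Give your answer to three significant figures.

For a 2D rectangular well E = (h²/8m_e)·Σ n_i²/L_i² = (6.626×10^-34)²/(8·9.109×10^-31) · [3²/(2.61 nm)² + 4²/(2.61 nm)²].
Evaluating gives E = 2.21×10^-19 J.

E = 2.21×10^-19 J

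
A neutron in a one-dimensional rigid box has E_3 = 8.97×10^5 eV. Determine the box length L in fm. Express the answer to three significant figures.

L = 45.3 fm

From E_n = n²h²/(8m_nL²), L = n·h/√(8m_nE_n).
E_3 = 8.97×10^5 eV = 1.437×10^-13 J, so L = 3·6.626×10^-34/√(8·1.675×10^-27·1.437×10^-13) = 4.53×10^-14 m = 45.3 fm.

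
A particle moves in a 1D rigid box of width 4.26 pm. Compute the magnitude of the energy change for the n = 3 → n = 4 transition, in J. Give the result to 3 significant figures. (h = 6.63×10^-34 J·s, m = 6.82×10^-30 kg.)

E_1 = h²/(8mL²) = 4.439×10^-16 J.
|ΔE| = |3² − 4²|·E_1 = 7·4.439×10^-16 J = 3.11×10^-15 J.

|ΔE| = 3.11×10^-15 J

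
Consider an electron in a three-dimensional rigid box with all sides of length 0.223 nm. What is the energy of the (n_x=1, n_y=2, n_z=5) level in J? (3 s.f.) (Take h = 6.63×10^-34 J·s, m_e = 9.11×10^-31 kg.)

E = 3.64×10^-17 J

For a 3D rectangular well E = (h²/8m_e)·Σ n_i²/L_i² = (6.63×10^-34)²/(8·9.11×10^-31) · [1²/(0.223 nm)² + 2²/(0.223 nm)² + 5²/(0.223 nm)²].
Evaluating gives E = 3.64×10^-17 J.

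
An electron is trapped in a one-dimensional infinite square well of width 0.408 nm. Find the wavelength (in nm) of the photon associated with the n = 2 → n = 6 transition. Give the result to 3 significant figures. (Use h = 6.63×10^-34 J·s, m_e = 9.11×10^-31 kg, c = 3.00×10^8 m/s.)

E_1 = h²/(8m_eL²) = 3.623×10^-19 J, so ΔE = (6² − 2²)E_1 = 1.159×10^-17 J.
λ = hc/ΔE = (6.63×10^-34·3.00×10^8)/1.159×10^-17 = 1.72×10^-8 m = 17.2 nm.

λ = 17.2 nm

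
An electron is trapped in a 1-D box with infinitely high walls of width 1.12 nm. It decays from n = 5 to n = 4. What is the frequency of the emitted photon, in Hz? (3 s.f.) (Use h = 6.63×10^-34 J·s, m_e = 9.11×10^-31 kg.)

f = 6.53×10^14 Hz

E_1 = h²/(8m_eL²) = 4.808×10^-20 J and ΔE = (5² − 4²)E_1 = 4.327×10^-19 J.
f = ΔE/h = 4.327×10^-19/6.63×10^-34 = 6.53×10^14 Hz.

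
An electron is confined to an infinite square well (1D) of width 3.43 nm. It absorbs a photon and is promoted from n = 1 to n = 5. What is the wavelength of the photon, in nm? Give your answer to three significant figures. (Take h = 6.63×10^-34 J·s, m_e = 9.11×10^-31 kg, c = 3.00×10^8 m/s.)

λ = 1.62×10^3 nm

E_1 = h²/(8m_eL²) = 5.127×10^-21 J, so ΔE = (5² − 1²)E_1 = 1.230×10^-19 J.
λ = hc/ΔE = (6.63×10^-34·3.00×10^8)/1.230×10^-19 = 1.62×10^-6 m = 1.62×10^3 nm.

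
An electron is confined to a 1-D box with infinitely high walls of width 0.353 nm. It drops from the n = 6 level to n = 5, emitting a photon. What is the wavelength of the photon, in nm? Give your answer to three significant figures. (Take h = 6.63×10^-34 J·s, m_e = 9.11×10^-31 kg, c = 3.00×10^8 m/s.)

E_1 = h²/(8m_eL²) = 4.840×10^-19 J, so ΔE = (6² − 5²)E_1 = 5.324×10^-18 J.
λ = hc/ΔE = (6.63×10^-34·3.00×10^8)/5.324×10^-18 = 3.74×10^-8 m = 37.4 nm.

λ = 37.4 nm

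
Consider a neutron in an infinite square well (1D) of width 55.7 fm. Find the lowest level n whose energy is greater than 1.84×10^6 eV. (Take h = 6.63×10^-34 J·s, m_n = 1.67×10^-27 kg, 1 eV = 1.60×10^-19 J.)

E_1 = h²/(8m_nL²) = 1.060×10^-14 J = 6.625×10^4 eV.
Need n² > 1.84×10^6/6.625×10^4 = 27.77, i.e. n > 5.270.
The smallest integer satisfying this is n = 6.

n = 6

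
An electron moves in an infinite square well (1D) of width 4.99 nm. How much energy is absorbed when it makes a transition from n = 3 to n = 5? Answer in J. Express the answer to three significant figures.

|ΔE| = 3.87×10^-20 J

E_1 = h²/(8m_eL²) = 2.420×10^-21 J.
|ΔE| = |3² − 5²|·E_1 = 16·2.420×10^-21 J = 3.87×10^-20 J.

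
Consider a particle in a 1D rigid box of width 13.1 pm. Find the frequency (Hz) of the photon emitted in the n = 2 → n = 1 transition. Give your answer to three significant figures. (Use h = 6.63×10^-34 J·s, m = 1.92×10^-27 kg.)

f = 7.55×10^14 Hz

E_1 = h²/(8mL²) = 1.668×10^-19 J and ΔE = (2² − 1²)E_1 = 5.004×10^-19 J.
f = ΔE/h = 5.004×10^-19/6.63×10^-34 = 7.55×10^14 Hz.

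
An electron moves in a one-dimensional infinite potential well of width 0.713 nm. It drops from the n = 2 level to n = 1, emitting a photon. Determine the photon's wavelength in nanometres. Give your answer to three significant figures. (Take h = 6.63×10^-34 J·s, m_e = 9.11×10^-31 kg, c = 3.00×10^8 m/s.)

λ = 559 nm

E_1 = h²/(8m_eL²) = 1.186×10^-19 J, so ΔE = (2² − 1²)E_1 = 3.558×10^-19 J.
λ = hc/ΔE = (6.63×10^-34·3.00×10^8)/3.558×10^-19 = 5.59×10^-7 m = 559 nm.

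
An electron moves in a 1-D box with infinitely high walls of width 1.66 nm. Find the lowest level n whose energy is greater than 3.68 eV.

n = 6

E_1 = h²/(8m_eL²) = 2.186×10^-20 J = 0.1365 eV.
Need n² > 3.68/0.1365 = 26.96, i.e. n > 5.192.
The smallest integer satisfying this is n = 6.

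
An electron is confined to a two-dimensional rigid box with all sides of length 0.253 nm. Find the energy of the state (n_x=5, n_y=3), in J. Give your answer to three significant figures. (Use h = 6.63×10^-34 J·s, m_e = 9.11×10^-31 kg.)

E = 3.20×10^-17 J

For a 2D rectangular well E = (h²/8m_e)·Σ n_i²/L_i² = (6.63×10^-34)²/(8·9.11×10^-31) · [5²/(0.253 nm)² + 3²/(0.253 nm)²].
Evaluating gives E = 3.20×10^-17 J.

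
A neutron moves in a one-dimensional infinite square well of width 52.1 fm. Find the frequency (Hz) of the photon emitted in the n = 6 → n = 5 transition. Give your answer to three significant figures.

f = 2.00×10^20 Hz

E_1 = h²/(8m_nL²) = 1.207×10^-14 J and ΔE = (6² − 5²)E_1 = 1.328×10^-13 J.
f = ΔE/h = 1.328×10^-13/6.626×10^-34 = 2.00×10^20 Hz.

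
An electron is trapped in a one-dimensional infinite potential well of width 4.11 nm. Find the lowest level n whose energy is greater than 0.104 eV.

n = 3

E_1 = h²/(8m_eL²) = 3.567×10^-21 J = 0.02227 eV.
Need n² > 0.104/0.02227 = 4.670, i.e. n > 2.161.
The smallest integer satisfying this is n = 3.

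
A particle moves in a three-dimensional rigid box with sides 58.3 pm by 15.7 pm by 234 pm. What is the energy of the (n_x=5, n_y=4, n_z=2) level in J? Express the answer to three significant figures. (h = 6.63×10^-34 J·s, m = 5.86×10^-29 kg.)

E = 6.78×10^-17 J

For a 3D rectangular well E = (h²/8m)·Σ n_i²/L_i² = (6.63×10^-34)²/(8·5.86×10^-29) · [5²/(58.3 pm)² + 4²/(15.7 pm)² + 2²/(234 pm)²].
Evaluating gives E = 6.78×10^-17 J.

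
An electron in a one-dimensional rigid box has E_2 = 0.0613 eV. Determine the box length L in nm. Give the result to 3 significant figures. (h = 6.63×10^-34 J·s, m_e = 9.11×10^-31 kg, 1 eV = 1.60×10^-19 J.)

From E_n = n²h²/(8m_eL²), L = n·h/√(8m_eE_n).
E_2 = 0.0613 eV = 9.808×10^-21 J, so L = 2·6.63×10^-34/√(8·9.11×10^-31·9.808×10^-21) = 4.96×10^-9 m = 4.96 nm.

L = 4.96 nm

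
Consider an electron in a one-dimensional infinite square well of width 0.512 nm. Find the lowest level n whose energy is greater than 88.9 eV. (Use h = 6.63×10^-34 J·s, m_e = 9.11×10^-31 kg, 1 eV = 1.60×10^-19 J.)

n = 8

E_1 = h²/(8m_eL²) = 2.301×10^-19 J = 1.438 eV.
Need n² > 88.9/1.438 = 61.82, i.e. n > 7.863.
The smallest integer satisfying this is n = 8.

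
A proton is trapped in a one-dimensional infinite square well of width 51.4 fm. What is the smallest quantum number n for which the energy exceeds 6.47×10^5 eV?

E_1 = h²/(8m_pL²) = 1.242×10^-14 J = 7.753×10^4 eV.
Need n² > 6.47×10^5/7.753×10^4 = 8.345, i.e. n > 2.889.
The smallest integer satisfying this is n = 3.

n = 3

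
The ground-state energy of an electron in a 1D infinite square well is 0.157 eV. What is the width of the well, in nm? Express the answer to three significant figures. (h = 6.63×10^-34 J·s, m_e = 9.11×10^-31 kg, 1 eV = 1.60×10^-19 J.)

From E_n = n²h²/(8m_eL²), L = n·h/√(8m_eE_n).
E_1 = 0.157 eV = 2.512×10^-20 J, so L = 1·6.63×10^-34/√(8·9.11×10^-31·2.512×10^-20) = 1.55×10^-9 m = 1.55 nm.

L = 1.55 nm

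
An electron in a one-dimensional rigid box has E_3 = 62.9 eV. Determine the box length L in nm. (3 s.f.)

From E_n = n²h²/(8m_eL²), L = n·h/√(8m_eE_n).
E_3 = 62.9 eV = 1.008×10^-17 J, so L = 3·6.626×10^-34/√(8·9.109×10^-31·1.008×10^-17) = 2.32×10^-10 m = 0.232 nm.

L = 0.232 nm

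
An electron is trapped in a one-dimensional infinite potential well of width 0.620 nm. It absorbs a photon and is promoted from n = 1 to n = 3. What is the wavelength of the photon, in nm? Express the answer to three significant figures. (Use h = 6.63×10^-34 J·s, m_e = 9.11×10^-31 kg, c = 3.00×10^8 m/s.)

λ = 158 nm

E_1 = h²/(8m_eL²) = 1.569×10^-19 J, so ΔE = (3² − 1²)E_1 = 1.255×10^-18 J.
λ = hc/ΔE = (6.63×10^-34·3.00×10^8)/1.255×10^-18 = 1.58×10^-7 m = 158 nm.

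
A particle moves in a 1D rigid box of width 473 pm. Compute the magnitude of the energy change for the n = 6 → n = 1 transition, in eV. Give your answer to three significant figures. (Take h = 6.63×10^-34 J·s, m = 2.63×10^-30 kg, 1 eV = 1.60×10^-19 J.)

E_1 = h²/(8mL²) = 9.338×10^-20 J.
|ΔE| = |6² − 1²|·E_1 = 35·9.338×10^-20 J = 3.268×10^-18 J = 20.4 eV.

|ΔE| = 20.4 eV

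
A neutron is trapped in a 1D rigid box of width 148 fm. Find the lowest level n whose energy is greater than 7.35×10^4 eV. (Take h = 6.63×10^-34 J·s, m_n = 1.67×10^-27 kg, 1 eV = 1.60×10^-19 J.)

E_1 = h²/(8m_nL²) = 1.502×10^-15 J = 9388 eV.
Need n² > 7.35×10^4/9388 = 7.829, i.e. n > 2.798.
The smallest integer satisfying this is n = 3.

n = 3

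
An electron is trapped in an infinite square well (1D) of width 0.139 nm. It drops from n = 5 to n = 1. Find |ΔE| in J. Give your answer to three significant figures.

|ΔE| = 7.48×10^-17 J

E_1 = h²/(8m_eL²) = 3.118×10^-18 J.
|ΔE| = |5² − 1²|·E_1 = 24·3.118×10^-18 J = 7.48×10^-17 J.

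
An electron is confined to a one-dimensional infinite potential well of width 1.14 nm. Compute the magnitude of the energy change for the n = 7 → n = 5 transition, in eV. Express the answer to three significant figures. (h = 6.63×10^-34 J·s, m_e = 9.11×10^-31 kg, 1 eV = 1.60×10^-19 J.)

E_1 = h²/(8m_eL²) = 4.641×10^-20 J.
|ΔE| = |7² − 5²|·E_1 = 24·4.641×10^-20 J = 1.114×10^-18 J = 6.96 eV.

|ΔE| = 6.96 eV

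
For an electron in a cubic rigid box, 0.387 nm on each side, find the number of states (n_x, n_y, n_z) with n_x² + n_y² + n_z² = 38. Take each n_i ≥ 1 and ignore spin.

degeneracy = 9

The level has n_x² + n_y² + n_z² = 38. The ordered positive-integer solutions are (1, 1, 6), (1, 6, 1), (2, 3, 5), (2, 5, 3), (3, 2, 5), (3, 5, 2), (5, 2, 3), (5, 3, 2), (6, 1, 1).
That gives 9 states.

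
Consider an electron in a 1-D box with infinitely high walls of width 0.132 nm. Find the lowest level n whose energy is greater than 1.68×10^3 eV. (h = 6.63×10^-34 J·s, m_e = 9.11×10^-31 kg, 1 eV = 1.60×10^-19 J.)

n = 9

E_1 = h²/(8m_eL²) = 3.462×10^-18 J = 21.64 eV.
Need n² > 1.68×10^3/21.64 = 77.63, i.e. n > 8.811.
The smallest integer satisfying this is n = 9.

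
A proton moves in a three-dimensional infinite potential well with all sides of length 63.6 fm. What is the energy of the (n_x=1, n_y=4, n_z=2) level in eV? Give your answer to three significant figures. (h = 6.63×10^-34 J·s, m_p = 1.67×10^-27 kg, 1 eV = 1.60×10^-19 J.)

For a 3D rectangular well E = (h²/8m_p)·Σ n_i²/L_i² = (6.63×10^-34)²/(8·1.67×10^-27) · [1²/(63.6 fm)² + 4²/(63.6 fm)² + 2²/(63.6 fm)²].
Evaluating gives E = 1.708×10^-13 J = 1.07×10^6 eV.

E = 1.07×10^6 eV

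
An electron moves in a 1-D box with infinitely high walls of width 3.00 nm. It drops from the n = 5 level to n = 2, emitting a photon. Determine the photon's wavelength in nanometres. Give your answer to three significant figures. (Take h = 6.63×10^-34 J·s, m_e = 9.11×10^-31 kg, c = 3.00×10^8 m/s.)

E_1 = h²/(8m_eL²) = 6.702×10^-21 J, so ΔE = (5² − 2²)E_1 = 1.407×10^-19 J.
λ = hc/ΔE = (6.63×10^-34·3.00×10^8)/1.407×10^-19 = 1.41×10^-6 m = 1.41×10^3 nm.

λ = 1.41×10^3 nm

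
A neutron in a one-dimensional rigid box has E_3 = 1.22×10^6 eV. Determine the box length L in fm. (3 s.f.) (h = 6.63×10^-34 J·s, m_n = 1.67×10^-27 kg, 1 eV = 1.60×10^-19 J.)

L = 38.9 fm

From E_n = n²h²/(8m_nL²), L = n·h/√(8m_nE_n).
E_3 = 1.22×10^6 eV = 1.952×10^-13 J, so L = 3·6.63×10^-34/√(8·1.67×10^-27·1.952×10^-13) = 3.89×10^-14 m = 38.9 fm.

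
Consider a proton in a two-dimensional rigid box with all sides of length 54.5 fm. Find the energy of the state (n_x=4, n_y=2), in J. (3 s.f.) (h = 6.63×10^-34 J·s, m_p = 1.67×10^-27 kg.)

For a 2D rectangular well E = (h²/8m_p)·Σ n_i²/L_i² = (6.63×10^-34)²/(8·1.67×10^-27) · [4²/(54.5 fm)² + 2²/(54.5 fm)²].
Evaluating gives E = 2.22×10^-13 J.

E = 2.22×10^-13 J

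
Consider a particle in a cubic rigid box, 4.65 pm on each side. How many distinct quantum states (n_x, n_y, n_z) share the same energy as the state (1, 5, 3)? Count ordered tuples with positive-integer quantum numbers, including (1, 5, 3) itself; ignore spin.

The level has n_x² + n_y² + n_z² = 35. The ordered positive-integer solutions are (1, 3, 5), (1, 5, 3), (3, 1, 5), (3, 5, 1), (5, 1, 3), (5, 3, 1).
That gives 6 states.

degeneracy = 6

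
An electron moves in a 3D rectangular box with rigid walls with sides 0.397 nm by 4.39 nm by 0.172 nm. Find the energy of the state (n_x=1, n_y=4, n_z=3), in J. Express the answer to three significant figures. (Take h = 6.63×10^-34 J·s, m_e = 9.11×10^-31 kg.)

For a 3D rectangular well E = (h²/8m_e)·Σ n_i²/L_i² = (6.63×10^-34)²/(8·9.11×10^-31) · [1²/(0.397 nm)² + 4²/(4.39 nm)² + 3²/(0.172 nm)²].
Evaluating gives E = 1.88×10^-17 J.

E = 1.88×10^-17 J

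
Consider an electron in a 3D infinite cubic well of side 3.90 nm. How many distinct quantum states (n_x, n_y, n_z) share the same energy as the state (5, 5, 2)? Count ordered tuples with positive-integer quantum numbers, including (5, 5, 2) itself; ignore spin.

The level has n_x² + n_y² + n_z² = 54. The ordered positive-integer solutions are (1, 2, 7), (1, 7, 2), (2, 1, 7), (2, 5, 5), (2, 7, 1), (3, 3, 6), (3, 6, 3), (5, 2, 5), (5, 5, 2), (6, 3, 3), (7, 1, 2), (7, 2, 1).
That gives 12 states.

degeneracy = 12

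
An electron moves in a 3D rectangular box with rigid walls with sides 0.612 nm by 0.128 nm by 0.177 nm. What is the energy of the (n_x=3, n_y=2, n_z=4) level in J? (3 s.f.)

For a 3D rectangular well E = (h²/8m_e)·Σ n_i²/L_i² = (6.626×10^-34)²/(8·9.109×10^-31) · [3²/(0.612 nm)² + 2²/(0.128 nm)² + 4²/(0.177 nm)²].
Evaluating gives E = 4.69×10^-17 J.

E = 4.69×10^-17 J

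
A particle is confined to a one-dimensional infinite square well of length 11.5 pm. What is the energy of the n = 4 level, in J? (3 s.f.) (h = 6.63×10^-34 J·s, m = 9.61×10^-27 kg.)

For an infinite well E_n = n²h²/(8mL²), so E_1 = h²/(8mL²) = (6.63×10^-34)²/(8·9.61×10^-27·(1.15×10^-11 m)²) = 4.323×10^-20 J.
Then E_4 = 4²·E_1 = 16·4.323×10^-20 J = 6.92×10^-19 J.

E_4 = 6.92×10^-19 J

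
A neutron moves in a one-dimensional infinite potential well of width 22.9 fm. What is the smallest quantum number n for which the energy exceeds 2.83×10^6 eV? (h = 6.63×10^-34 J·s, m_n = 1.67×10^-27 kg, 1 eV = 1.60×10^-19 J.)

E_1 = h²/(8m_nL²) = 6.274×10^-14 J = 3.921×10^5 eV.
Need n² > 2.83×10^6/3.921×10^5 = 7.218, i.e. n > 2.687.
The smallest integer satisfying this is n = 3.

n = 3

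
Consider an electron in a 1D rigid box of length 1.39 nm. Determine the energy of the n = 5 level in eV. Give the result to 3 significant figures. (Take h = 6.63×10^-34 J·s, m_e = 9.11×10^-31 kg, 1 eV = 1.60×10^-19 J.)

E_5 = 4.88 eV

For an infinite well E_n = n²h²/(8m_eL²), so E_1 = h²/(8m_eL²) = (6.63×10^-34)²/(8·9.11×10^-31·(1.39×10^-9 m)²) = 3.122×10^-20 J.
Then E_5 = 5²·E_1 = 25·3.122×10^-20 J = 7.805×10^-19 J.
Converting, E_5 = 7.805×10^-19 J / (1.60×10^-19 J/eV) = 4.88 eV.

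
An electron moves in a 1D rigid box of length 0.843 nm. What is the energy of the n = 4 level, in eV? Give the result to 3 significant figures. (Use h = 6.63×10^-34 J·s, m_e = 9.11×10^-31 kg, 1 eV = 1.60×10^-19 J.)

E_4 = 8.49 eV

For an infinite well E_n = n²h²/(8m_eL²), so E_1 = h²/(8m_eL²) = (6.63×10^-34)²/(8·9.11×10^-31·(8.43×10^-10 m)²) = 8.487×10^-20 J.
Then E_4 = 4²·E_1 = 16·8.487×10^-20 J = 1.358×10^-18 J.
Converting, E_4 = 1.358×10^-18 J / (1.60×10^-19 J/eV) = 8.49 eV.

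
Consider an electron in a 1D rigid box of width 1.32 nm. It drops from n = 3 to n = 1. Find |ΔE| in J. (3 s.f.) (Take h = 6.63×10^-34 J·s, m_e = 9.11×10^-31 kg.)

|ΔE| = 2.77×10^-19 J

E_1 = h²/(8m_eL²) = 3.462×10^-20 J.
|ΔE| = |3² − 1²|·E_1 = 8·3.462×10^-20 J = 2.77×10^-19 J.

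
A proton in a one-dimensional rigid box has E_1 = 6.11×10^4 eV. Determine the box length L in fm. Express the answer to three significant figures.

From E_n = n²h²/(8m_pL²), L = n·h/√(8m_pE_n).
E_1 = 6.11×10^4 eV = 9.788×10^-15 J, so L = 1·6.626×10^-34/√(8·1.673×10^-27·9.788×10^-15) = 5.79×10^-14 m = 57.9 fm.

L = 57.9 fm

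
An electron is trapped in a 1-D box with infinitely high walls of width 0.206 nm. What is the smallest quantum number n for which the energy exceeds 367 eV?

n = 7

E_1 = h²/(8m_eL²) = 1.420×10^-18 J = 8.864 eV.
Need n² > 367/8.864 = 41.40, i.e. n > 6.434.
The smallest integer satisfying this is n = 7.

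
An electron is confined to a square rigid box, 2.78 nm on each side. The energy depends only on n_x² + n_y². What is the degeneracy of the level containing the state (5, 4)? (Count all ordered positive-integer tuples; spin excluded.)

The level has n_x² + n_y² = 41. The ordered positive-integer solutions are (4, 5), (5, 4).
That gives 2 states.

degeneracy = 2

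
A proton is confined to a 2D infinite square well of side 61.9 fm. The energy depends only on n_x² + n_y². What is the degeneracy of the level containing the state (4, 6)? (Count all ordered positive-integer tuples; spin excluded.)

The level has n_x² + n_y² = 52. The ordered positive-integer solutions are (4, 6), (6, 4).
That gives 2 states.

degeneracy = 2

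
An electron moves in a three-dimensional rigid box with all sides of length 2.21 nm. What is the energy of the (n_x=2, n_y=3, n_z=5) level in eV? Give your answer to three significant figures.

For a 3D rectangular well E = (h²/8m_e)·Σ n_i²/L_i² = (6.626×10^-34)²/(8·9.109×10^-31) · [2²/(2.21 nm)² + 3²/(2.21 nm)² + 5²/(2.21 nm)²].
Evaluating gives E = 4.687×10^-19 J = 2.93 eV.

E = 2.93 eV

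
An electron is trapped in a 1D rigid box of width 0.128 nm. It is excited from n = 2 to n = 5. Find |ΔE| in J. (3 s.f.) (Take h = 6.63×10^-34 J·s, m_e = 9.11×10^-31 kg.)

|ΔE| = 7.73×10^-17 J

E_1 = h²/(8m_eL²) = 3.681×10^-18 J.
|ΔE| = |2² − 5²|·E_1 = 21·3.681×10^-18 J = 7.73×10^-17 J.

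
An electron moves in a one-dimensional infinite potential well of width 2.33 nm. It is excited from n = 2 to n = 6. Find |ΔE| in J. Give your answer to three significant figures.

|ΔE| = 3.55×10^-19 J

E_1 = h²/(8m_eL²) = 1.110×10^-20 J.
|ΔE| = |2² − 6²|·E_1 = 32·1.110×10^-20 J = 3.55×10^-19 J.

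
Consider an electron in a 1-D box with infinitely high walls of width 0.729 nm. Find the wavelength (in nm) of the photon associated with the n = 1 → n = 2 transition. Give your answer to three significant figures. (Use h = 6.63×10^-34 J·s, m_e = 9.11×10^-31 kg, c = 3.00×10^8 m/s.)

E_1 = h²/(8m_eL²) = 1.135×10^-19 J, so ΔE = (2² − 1²)E_1 = 3.405×10^-19 J.
λ = hc/ΔE = (6.63×10^-34·3.00×10^8)/3.405×10^-19 = 5.84×10^-7 m = 584 nm.

λ = 584 nm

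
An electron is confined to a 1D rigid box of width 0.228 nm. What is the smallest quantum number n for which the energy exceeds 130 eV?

n = 5

E_1 = h²/(8m_eL²) = 1.159×10^-18 J = 7.235 eV.
Need n² > 130/7.235 = 17.97, i.e. n > 4.239.
The smallest integer satisfying this is n = 5.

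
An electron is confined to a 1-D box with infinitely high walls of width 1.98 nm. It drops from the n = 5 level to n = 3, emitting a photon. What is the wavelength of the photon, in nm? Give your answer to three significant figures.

E_1 = h²/(8m_eL²) = 1.537×10^-20 J, so ΔE = (5² − 3²)E_1 = 2.459×10^-19 J.
λ = hc/ΔE = (6.626×10^-34·2.998×10^8)/2.459×10^-19 = 8.08×10^-7 m = 808 nm.

λ = 808 nm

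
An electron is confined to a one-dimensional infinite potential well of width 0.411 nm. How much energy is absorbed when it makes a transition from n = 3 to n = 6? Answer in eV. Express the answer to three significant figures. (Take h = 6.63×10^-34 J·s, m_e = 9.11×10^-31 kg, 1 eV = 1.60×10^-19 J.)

|ΔE| = 60.3 eV

E_1 = h²/(8m_eL²) = 3.571×10^-19 J.
|ΔE| = |3² − 6²|·E_1 = 27·3.571×10^-19 J = 9.642×10^-18 J = 60.3 eV.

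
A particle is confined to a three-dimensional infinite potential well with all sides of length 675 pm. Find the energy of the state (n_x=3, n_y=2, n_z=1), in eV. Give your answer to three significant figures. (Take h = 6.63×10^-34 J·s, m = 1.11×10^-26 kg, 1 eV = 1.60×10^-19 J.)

E = 9.51×10^-4 eV

For a 3D rectangular well E = (h²/8m)·Σ n_i²/L_i² = (6.63×10^-34)²/(8·1.11×10^-26) · [3²/(675 pm)² + 2²/(675 pm)² + 1²/(675 pm)²].
Evaluating gives E = 1.521×10^-22 J = 9.51×10^-4 eV.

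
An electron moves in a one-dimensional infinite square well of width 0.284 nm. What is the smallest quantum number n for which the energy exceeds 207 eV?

n = 7

E_1 = h²/(8m_eL²) = 7.470×10^-19 J = 4.663 eV.
Need n² > 207/4.663 = 44.39, i.e. n > 6.663.
The smallest integer satisfying this is n = 7.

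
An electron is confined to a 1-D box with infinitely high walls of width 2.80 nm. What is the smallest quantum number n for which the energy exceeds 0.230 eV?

E_1 = h²/(8m_eL²) = 7.685×10^-21 J = 0.04797 eV.
Need n² > 0.230/0.04797 = 4.795, i.e. n > 2.190.
The smallest integer satisfying this is n = 3.

n = 3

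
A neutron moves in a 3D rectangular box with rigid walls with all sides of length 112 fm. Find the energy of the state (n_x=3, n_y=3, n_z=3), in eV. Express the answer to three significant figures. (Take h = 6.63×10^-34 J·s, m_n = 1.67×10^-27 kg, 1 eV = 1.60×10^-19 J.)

For a 3D rectangular well E = (h²/8m_n)·Σ n_i²/L_i² = (6.63×10^-34)²/(8·1.67×10^-27) · [3²/(112 fm)² + 3²/(112 fm)² + 3²/(112 fm)²].
Evaluating gives E = 7.082×10^-14 J = 4.43×10^5 eV.

E = 4.43×10^5 eV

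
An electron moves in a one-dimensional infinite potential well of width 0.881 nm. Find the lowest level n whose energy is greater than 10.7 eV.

E_1 = h²/(8m_eL²) = 7.762×10^-20 J = 0.4845 eV.
Need n² > 10.7/0.4845 = 22.08, i.e. n > 4.699.
The smallest integer satisfying this is n = 5.

n = 5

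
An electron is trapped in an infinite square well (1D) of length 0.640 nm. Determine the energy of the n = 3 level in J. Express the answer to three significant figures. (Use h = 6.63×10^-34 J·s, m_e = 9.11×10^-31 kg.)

E_3 = 1.33×10^-18 J

For an infinite well E_n = n²h²/(8m_eL²), so E_1 = h²/(8m_eL²) = (6.63×10^-34)²/(8·9.11×10^-31·(6.40×10^-10 m)²) = 1.473×10^-19 J.
Then E_3 = 3²·E_1 = 9·1.473×10^-19 J = 1.33×10^-18 J.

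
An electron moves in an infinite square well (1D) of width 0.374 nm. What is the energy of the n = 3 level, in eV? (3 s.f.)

For an infinite well E_n = n²h²/(8m_eL²), so E_1 = h²/(8m_eL²) = (6.626×10^-34)²/(8·9.109×10^-31·(3.74×10^-10 m)²) = 4.307×10^-19 J.
Then E_3 = 3²·E_1 = 9·4.307×10^-19 J = 3.876×10^-18 J.
Converting, E_3 = 3.876×10^-18 J / (1.602×10^-19 J/eV) = 24.2 eV.

E_3 = 24.2 eV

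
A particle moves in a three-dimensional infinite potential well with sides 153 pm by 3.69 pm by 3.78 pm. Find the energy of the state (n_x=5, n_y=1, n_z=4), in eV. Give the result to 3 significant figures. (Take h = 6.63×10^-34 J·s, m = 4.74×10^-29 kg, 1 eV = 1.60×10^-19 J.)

E = 8.65×10^3 eV

For a 3D rectangular well E = (h²/8m)·Σ n_i²/L_i² = (6.63×10^-34)²/(8·4.74×10^-29) · [5²/(153 pm)² + 1²/(3.69 pm)² + 4²/(3.78 pm)²].
Evaluating gives E = 1.384×10^-15 J = 8.65×10^3 eV.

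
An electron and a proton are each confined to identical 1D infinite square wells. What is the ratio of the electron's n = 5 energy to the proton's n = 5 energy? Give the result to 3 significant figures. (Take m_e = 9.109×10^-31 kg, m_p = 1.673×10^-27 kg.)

E_n ∝ 1/m at fixed n and L, so the ratio is m_p/m_e = 1.673×10^-27/9.109×10^-31 = 1.84×10^3.

1.84×10^3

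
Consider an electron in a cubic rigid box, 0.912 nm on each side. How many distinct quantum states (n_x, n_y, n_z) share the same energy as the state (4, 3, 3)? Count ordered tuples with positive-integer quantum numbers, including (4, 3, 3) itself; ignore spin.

The level has n_x² + n_y² + n_z² = 34. The ordered positive-integer solutions are (3, 3, 4), (3, 4, 3), (4, 3, 3).
That gives 3 states.

degeneracy = 3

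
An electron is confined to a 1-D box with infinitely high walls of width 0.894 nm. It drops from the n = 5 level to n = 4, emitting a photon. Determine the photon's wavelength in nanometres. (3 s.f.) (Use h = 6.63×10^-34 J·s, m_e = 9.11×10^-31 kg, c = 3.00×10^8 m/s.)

E_1 = h²/(8m_eL²) = 7.546×10^-20 J, so ΔE = (5² − 4²)E_1 = 6.791×10^-19 J.
λ = hc/ΔE = (6.63×10^-34·3.00×10^8)/6.791×10^-19 = 2.93×10^-7 m = 293 nm.

λ = 293 nm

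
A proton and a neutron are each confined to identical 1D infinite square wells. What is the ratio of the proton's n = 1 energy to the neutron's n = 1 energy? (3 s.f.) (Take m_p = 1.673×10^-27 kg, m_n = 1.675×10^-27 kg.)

1.00

E_n ∝ 1/m at fixed n and L, so the ratio is m_n/m_p = 1.675×10^-27/1.673×10^-27 = 1.00.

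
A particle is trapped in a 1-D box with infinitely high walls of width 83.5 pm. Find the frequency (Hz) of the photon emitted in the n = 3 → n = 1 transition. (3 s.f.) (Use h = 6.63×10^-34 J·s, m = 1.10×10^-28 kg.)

E_1 = h²/(8mL²) = 7.164×10^-20 J and ΔE = (3² − 1²)E_1 = 5.731×10^-19 J.
f = ΔE/h = 5.731×10^-19/6.63×10^-34 = 8.64×10^14 Hz.

f = 8.64×10^14 Hz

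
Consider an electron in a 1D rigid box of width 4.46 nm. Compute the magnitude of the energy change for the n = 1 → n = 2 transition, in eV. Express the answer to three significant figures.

|ΔE| = 0.0567 eV

E_1 = h²/(8m_eL²) = 3.029×10^-21 J.
|ΔE| = |1² − 2²|·E_1 = 3·3.029×10^-21 J = 9.087×10^-21 J = 0.0567 eV.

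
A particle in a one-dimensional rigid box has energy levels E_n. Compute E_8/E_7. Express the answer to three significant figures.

1.31

E_n ∝ n², so E_8/E_7 = 8²/7² = 64/49 = 1.31.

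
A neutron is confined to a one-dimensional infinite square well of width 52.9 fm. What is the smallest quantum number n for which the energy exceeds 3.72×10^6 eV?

E_1 = h²/(8m_nL²) = 1.171×10^-14 J = 7.310×10^4 eV.
Need n² > 3.72×10^6/7.310×10^4 = 50.89, i.e. n > 7.134.
The smallest integer satisfying this is n = 8.

n = 8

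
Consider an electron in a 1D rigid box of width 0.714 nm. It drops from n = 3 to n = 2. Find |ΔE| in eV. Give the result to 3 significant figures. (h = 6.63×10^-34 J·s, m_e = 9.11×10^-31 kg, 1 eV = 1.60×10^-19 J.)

|ΔE| = 3.70 eV

E_1 = h²/(8m_eL²) = 1.183×10^-19 J.
|ΔE| = |3² − 2²|·E_1 = 5·1.183×10^-19 J = 5.915×10^-19 J = 3.70 eV.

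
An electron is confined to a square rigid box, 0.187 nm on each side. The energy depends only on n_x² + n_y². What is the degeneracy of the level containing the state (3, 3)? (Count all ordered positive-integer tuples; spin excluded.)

The level has n_x² + n_y² = 18. The ordered positive-integer solutions are (3, 3).
That gives 1 state.

degeneracy = 1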